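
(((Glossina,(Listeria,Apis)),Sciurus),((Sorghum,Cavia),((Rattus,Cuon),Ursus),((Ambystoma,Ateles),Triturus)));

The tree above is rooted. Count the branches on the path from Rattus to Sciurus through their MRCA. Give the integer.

The MRCA of Rattus and Sciurus is the root of the tree.
From Rattus up to that node: 4 branches. From Sciurus up to the same node: 2 branches. Total: 4 + 2 = 6.

6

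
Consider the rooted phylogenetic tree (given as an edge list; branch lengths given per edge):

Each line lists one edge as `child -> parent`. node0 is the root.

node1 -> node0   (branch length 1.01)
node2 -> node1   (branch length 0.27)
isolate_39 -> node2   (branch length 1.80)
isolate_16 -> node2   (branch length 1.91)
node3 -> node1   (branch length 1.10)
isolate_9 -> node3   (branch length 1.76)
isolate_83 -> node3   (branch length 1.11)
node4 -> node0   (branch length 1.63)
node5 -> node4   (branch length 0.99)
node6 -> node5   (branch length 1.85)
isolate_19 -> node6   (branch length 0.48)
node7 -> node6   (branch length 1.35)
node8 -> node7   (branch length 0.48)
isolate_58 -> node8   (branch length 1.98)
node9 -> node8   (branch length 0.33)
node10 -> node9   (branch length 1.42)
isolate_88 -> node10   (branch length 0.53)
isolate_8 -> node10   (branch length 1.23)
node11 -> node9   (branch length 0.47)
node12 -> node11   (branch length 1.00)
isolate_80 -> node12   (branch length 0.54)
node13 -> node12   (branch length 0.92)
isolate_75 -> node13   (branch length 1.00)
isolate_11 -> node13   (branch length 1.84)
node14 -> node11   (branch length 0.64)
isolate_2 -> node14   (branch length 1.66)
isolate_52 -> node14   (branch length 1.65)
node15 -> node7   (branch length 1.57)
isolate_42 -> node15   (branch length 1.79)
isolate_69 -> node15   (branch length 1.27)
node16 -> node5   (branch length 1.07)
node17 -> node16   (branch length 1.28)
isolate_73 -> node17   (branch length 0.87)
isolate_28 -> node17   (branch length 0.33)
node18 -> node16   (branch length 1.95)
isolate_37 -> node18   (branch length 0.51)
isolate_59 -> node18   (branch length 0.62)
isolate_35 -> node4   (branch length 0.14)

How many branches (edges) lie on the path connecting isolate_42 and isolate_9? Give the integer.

The MRCA of isolate_42 and isolate_9 is the root of the tree.
From isolate_42 up to that node: 6 branches. From isolate_9 up to the same node: 3 branches. Total: 6 + 3 = 9.

9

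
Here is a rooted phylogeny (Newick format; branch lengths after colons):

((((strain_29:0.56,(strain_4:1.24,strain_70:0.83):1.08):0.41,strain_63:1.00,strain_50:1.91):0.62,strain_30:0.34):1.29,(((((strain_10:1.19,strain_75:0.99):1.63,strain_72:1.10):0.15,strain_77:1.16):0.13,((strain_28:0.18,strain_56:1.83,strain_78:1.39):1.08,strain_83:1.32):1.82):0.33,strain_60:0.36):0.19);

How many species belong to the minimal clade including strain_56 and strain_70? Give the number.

15

The MRCA of strain_56 and strain_70 is the root, so the clade is the entire tree.
That clade contains 15 terminal taxa: strain_10, strain_28, strain_29, strain_30, strain_4, strain_50, strain_56, strain_60, strain_63, strain_70, strain_72, strain_75, strain_77, strain_78, strain_83.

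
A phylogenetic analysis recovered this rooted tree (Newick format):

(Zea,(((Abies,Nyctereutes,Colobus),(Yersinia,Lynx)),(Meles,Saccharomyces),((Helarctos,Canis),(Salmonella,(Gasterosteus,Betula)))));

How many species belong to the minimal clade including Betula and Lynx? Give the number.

12

The MRCA of Betula and Lynx is the node subtending (((Abies,Nyctereutes,Colobus),(Yersinia,Lynx)),(Meles,Saccharomyces),((Helarctos,Canis),(Salmonella,(Gasterosteus,Betula)))).
That clade contains 12 terminal taxa: Abies, Betula, Canis, Colobus, Gasterosteus, Helarctos, Lynx, Meles, Nyctereutes, Saccharomyces, Salmonella, Yersinia.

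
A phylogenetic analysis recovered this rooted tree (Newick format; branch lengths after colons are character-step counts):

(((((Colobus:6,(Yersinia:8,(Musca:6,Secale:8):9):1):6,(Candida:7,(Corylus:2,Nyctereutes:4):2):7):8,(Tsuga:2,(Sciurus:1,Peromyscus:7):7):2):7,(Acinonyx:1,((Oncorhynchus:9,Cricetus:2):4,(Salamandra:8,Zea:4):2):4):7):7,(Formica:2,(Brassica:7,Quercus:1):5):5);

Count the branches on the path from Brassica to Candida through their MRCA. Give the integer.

The MRCA of Brassica and Candida is the root of the tree.
From Brassica up to that node: 3 branches. From Candida up to the same node: 5 branches. Total: 3 + 5 = 8.

8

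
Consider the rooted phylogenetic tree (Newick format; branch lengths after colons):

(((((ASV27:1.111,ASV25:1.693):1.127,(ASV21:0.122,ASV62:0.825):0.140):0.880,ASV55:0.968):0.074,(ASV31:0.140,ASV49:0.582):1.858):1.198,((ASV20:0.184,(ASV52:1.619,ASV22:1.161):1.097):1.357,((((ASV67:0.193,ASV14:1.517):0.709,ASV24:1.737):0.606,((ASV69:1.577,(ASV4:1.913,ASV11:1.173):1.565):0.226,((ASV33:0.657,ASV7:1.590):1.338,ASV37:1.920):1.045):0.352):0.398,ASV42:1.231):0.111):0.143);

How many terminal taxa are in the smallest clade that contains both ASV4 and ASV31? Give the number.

20

The MRCA of ASV4 and ASV31 is the root, so the clade is the entire tree.
That clade contains 20 terminal taxa: ASV11, ASV14, ASV20, ASV21, ASV22, ASV24, ASV25, ASV27, ASV31, ASV33, ASV37, ASV4, ASV42, ASV49, ASV52, ASV55, ASV62, ASV67, ASV69, ASV7.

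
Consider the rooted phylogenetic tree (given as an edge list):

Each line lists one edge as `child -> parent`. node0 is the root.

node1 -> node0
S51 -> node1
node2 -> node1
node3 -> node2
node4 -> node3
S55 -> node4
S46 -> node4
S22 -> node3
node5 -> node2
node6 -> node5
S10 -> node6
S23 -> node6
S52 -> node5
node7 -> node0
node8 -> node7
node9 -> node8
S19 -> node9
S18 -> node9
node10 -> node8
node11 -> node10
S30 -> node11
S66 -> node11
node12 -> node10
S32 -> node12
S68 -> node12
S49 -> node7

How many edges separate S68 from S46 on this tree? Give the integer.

The MRCA of S68 and S46 is the root of the tree.
From S68 up to that node: 5 branches. From S46 up to the same node: 5 branches. Total: 5 + 5 = 10.

10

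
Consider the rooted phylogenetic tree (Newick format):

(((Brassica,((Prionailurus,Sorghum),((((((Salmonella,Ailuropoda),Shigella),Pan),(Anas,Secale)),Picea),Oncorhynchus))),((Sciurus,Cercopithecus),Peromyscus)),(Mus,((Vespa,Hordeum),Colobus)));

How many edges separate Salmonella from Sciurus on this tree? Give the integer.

The MRCA of Salmonella and Sciurus is the node subtending ((Brassica,((Prionailurus,Sorghum),((((((Salmonella,Ailuropoda),Shigella),Pan),(Anas,Secale)),Picea),Oncorhynchus))),((Sciurus,Cercopithecus),Peromyscus)).
From Salmonella up to that node: 9 branches. From Sciurus up to the same node: 3 branches. Total: 9 + 3 = 12.

12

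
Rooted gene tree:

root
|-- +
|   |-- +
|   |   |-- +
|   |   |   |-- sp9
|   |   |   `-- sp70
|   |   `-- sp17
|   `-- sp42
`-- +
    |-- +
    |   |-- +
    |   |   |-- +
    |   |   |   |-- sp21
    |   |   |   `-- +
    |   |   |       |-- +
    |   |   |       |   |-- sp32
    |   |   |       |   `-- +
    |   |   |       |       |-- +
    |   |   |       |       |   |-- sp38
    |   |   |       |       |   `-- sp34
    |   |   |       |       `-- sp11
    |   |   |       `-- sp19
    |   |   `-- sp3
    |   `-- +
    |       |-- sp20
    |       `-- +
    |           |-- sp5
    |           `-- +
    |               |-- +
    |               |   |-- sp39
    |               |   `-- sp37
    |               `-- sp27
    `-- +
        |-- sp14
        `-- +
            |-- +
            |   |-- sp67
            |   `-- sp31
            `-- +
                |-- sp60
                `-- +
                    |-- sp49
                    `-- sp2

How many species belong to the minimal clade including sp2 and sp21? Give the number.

The MRCA of sp2 and sp21 is the node subtending ((((sp21,((sp32,((sp38,sp34),sp11)),sp19)),sp3),(sp20,(sp5,((sp39,sp37),sp27)))),(sp14,((sp67,sp31),(sp60,(sp49,sp2))))).
That clade contains 18 terminal taxa: sp11, sp14, sp19, sp2, sp20, sp21, sp27, sp3, sp31, sp32, sp34, sp37, sp38, sp39, sp49, sp5, sp60, sp67.

18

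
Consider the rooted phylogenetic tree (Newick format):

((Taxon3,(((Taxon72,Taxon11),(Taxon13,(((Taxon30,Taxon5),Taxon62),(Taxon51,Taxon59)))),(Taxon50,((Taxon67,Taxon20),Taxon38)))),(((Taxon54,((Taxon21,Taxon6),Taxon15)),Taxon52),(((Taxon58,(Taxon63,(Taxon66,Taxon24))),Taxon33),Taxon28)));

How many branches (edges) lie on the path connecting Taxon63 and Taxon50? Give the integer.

10

The MRCA of Taxon63 and Taxon50 is the root of the tree.
From Taxon63 up to that node: 6 branches. From Taxon50 up to the same node: 4 branches. Total: 6 + 4 = 10.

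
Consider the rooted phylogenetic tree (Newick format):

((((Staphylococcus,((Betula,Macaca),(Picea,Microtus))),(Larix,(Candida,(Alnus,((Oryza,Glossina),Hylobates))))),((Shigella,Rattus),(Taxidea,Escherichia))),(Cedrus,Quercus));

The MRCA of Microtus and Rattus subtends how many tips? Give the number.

The MRCA of Microtus and Rattus is the node subtending (((Staphylococcus,((Betula,Macaca),(Picea,Microtus))),(Larix,(Candida,(Alnus,((Oryza,Glossina),Hylobates))))),((Shigella,Rattus),(Taxidea,Escherichia))).
That clade contains 15 terminal taxa: Alnus, Betula, Candida, Escherichia, Glossina, Hylobates, Larix, Macaca, Microtus, Oryza, Picea, Rattus, Shigella, Staphylococcus, Taxidea.

15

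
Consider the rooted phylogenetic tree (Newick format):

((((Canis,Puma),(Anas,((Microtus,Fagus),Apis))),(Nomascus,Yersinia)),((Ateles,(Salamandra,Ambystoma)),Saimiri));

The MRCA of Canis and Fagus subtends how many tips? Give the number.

6

The MRCA of Canis and Fagus is the node subtending ((Canis,Puma),(Anas,((Microtus,Fagus),Apis))).
That clade contains 6 terminal taxa: Anas, Apis, Canis, Fagus, Microtus, Puma.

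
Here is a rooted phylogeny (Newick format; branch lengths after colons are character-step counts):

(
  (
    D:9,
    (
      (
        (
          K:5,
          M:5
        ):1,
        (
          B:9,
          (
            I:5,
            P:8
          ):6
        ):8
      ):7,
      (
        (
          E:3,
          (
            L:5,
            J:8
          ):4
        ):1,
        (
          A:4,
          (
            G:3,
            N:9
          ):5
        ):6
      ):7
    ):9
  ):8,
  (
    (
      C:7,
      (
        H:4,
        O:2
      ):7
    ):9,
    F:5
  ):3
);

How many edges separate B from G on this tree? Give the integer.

The MRCA of B and G is the node subtending (((K,M),(B,(I,P))),((E,(L,J)),(A,(G,N)))).
From B up to that node: 3 branches. From G up to the same node: 4 branches. Total: 3 + 4 = 7.

7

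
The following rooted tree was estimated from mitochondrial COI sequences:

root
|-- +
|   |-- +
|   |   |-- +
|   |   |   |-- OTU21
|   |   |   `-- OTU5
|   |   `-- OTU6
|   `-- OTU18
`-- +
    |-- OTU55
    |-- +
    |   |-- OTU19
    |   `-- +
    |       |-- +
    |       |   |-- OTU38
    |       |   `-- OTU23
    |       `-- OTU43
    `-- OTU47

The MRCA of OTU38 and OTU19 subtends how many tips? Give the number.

The MRCA of OTU38 and OTU19 is the node subtending (OTU19,((OTU38,OTU23),OTU43)).
That clade contains 4 terminal taxa: OTU19, OTU23, OTU38, OTU43.

4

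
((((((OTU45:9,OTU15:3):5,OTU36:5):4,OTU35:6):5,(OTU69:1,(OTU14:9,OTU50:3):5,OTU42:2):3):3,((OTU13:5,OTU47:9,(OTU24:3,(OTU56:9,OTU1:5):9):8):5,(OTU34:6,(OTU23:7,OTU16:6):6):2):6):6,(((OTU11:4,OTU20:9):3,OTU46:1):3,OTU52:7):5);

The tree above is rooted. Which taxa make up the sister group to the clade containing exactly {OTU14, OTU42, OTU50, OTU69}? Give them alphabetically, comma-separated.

The clade containing exactly {OTU14, OTU42, OTU50, OTU69} attaches to the tree at the node subtending ((((OTU45,OTU15),OTU36),OTU35),(OTU69,(OTU14,OTU50),OTU42)).
The other lineage descending from that same node — the sister group — is (((OTU45,OTU15),OTU36),OTU35); its 4 tips in alphabetical order are the answer.

OTU15, OTU35, OTU36, OTU45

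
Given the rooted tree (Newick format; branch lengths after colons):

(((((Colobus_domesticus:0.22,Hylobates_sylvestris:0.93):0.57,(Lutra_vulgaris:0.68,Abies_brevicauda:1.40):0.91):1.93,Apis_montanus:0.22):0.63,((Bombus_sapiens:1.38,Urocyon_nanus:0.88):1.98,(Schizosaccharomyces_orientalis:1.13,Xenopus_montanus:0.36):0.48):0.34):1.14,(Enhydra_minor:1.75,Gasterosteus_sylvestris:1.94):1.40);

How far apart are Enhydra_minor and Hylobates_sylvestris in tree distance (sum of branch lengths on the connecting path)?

8.35

The path runs Enhydra_minor → … → MRCA → … → Hylobates_sylvestris; the MRCA is the root of the tree.
Branch lengths along that path: 1.75 + 1.40 + 1.14 + 0.63 + 1.93 + 0.57 + 0.93 = 8.35.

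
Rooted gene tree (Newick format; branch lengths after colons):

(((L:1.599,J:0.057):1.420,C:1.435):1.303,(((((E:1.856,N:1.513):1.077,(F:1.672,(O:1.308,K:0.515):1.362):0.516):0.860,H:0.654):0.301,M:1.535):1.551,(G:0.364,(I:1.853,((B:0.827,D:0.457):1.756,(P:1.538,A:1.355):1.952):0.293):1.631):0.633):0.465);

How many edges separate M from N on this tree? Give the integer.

The MRCA of M and N is the node subtending ((((E,N),(F,(O,K))),H),M).
From M up to that node: 1 branch. From N up to the same node: 4 branches. Total: 1 + 4 = 5.

5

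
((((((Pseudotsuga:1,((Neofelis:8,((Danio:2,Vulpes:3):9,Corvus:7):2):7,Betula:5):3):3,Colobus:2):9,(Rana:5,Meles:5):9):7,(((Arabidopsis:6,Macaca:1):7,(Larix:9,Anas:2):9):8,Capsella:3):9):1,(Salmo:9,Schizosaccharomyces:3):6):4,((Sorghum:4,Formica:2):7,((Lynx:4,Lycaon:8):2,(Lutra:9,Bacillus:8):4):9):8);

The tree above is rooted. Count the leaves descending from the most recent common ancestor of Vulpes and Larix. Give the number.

The MRCA of Vulpes and Larix is the node subtending ((((Pseudotsuga,((Neofelis,((Danio,Vulpes),Corvus)),Betula)),Colobus),(Rana,Meles)),(((Arabidopsis,Macaca),(Larix,Anas)),Capsella)).
That clade contains 14 terminal taxa: Anas, Arabidopsis, Betula, Capsella, Colobus, Corvus, Danio, Larix, Macaca, Meles, Neofelis, Pseudotsuga, Rana, Vulpes.

14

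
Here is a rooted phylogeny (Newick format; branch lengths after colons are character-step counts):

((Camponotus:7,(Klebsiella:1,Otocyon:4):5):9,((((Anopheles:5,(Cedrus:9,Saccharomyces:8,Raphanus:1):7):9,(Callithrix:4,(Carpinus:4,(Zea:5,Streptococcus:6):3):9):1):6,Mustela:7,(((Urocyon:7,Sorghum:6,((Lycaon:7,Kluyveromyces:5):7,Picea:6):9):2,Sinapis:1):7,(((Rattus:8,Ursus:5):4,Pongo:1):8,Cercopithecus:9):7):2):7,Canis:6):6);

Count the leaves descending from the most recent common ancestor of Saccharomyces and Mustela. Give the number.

The MRCA of Saccharomyces and Mustela is the node subtending (((Anopheles,(Cedrus,Saccharomyces,Raphanus)),(Callithrix,(Carpinus,(Zea,Streptococcus)))),Mustela,(((Urocyon,Sorghum,((Lycaon,Kluyveromyces),Picea)),Sinapis),(((Rattus,Ursus),Pongo),Cercopithecus))).
That clade contains 19 terminal taxa: Anopheles, Callithrix, Carpinus, Cedrus, Cercopithecus, Kluyveromyces, Lycaon, Mustela, Picea, Pongo, Raphanus, Rattus, Saccharomyces, Sinapis, Sorghum, Streptococcus, Urocyon, Ursus, Zea.

19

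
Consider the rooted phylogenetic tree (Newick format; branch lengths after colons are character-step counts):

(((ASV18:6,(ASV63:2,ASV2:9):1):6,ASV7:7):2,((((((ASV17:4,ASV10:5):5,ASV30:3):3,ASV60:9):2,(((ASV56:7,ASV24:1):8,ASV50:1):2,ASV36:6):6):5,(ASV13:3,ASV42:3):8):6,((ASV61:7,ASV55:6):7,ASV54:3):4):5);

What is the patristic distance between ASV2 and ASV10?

49

The path runs ASV2 → … → MRCA → … → ASV10; the MRCA is the root of the tree.
Branch lengths along that path: 9 + 1 + 6 + 2 + 5 + 6 + 5 + 2 + 3 + 5 + 5 = 49.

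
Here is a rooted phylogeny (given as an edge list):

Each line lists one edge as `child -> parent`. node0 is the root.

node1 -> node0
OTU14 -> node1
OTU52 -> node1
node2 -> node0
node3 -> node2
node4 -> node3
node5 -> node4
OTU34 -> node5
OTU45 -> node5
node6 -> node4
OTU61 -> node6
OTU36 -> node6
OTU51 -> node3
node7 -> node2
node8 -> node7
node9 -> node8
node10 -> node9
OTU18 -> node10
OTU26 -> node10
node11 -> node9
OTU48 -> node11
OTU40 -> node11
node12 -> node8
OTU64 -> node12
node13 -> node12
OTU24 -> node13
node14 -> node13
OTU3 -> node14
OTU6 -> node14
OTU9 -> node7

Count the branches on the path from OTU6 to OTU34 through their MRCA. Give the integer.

10

The MRCA of OTU6 and OTU34 is the node subtending ((((OTU34,OTU45),(OTU61,OTU36)),OTU51),((((OTU18,OTU26),(OTU48,OTU40)),(OTU64,(OTU24,(OTU3,OTU6)))),OTU9)).
From OTU6 up to that node: 6 branches. From OTU34 up to the same node: 4 branches. Total: 6 + 4 = 10.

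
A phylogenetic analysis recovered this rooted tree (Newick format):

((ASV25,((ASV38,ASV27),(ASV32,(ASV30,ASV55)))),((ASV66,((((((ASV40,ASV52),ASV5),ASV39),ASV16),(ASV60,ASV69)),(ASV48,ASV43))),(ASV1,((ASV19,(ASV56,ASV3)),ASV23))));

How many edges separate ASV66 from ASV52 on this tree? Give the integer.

8

The MRCA of ASV66 and ASV52 is the node subtending (ASV66,((((((ASV40,ASV52),ASV5),ASV39),ASV16),(ASV60,ASV69)),(ASV48,ASV43))).
From ASV66 up to that node: 1 branch. From ASV52 up to the same node: 7 branches. Total: 1 + 7 = 8.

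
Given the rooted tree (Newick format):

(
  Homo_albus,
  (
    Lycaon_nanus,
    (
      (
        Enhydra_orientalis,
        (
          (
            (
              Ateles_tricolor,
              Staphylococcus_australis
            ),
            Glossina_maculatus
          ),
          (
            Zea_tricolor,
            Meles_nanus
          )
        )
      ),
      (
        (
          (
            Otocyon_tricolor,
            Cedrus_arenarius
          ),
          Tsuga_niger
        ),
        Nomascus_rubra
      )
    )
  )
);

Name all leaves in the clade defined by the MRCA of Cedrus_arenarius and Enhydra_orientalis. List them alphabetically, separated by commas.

Tracing Cedrus_arenarius: it sits inside (Otocyon_tricolor,Cedrus_arenarius).
Tracing Enhydra_orientalis: it sits inside (Enhydra_orientalis,(((Ateles_tricolor,Staphylococcus_australis),Glossina_maculatus),(Zea_tricolor,Meles_nanus))).
The smallest clade enclosing both is ((Enhydra_orientalis,(((Ateles_tricolor,Staphylococcus_australis),Glossina_maculatus),(Zea_tricolor,Meles_nanus))),(((Otocyon_tricolor,Cedrus_arenarius),Tsuga_niger),Nomascus_rubra)); the answer is its 10 terminal taxa in alphabetical order.

Ateles_tricolor, Cedrus_arenarius, Enhydra_orientalis, Glossina_maculatus, Meles_nanus, Nomascus_rubra, Otocyon_tricolor, Staphylococcus_australis, Tsuga_niger, Zea_tricolor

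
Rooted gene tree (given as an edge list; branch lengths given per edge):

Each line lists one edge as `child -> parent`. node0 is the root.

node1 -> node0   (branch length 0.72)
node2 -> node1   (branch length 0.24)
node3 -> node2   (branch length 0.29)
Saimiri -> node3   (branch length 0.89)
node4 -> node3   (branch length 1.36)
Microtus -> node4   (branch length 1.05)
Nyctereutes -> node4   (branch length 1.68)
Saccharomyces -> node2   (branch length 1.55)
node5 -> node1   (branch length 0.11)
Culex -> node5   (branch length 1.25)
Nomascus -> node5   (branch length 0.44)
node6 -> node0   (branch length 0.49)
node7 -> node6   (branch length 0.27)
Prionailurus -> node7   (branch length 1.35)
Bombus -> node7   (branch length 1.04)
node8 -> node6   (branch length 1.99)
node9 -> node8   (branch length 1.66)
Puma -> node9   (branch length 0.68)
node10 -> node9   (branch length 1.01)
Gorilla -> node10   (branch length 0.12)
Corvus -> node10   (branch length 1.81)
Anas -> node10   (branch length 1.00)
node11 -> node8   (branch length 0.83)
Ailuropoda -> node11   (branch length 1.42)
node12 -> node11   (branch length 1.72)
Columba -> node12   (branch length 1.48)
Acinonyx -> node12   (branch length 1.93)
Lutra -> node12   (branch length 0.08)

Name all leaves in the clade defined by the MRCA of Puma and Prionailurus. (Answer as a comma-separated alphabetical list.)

Acinonyx, Ailuropoda, Anas, Bombus, Columba, Corvus, Gorilla, Lutra, Prionailurus, Puma

Tracing Puma: it sits inside (Puma,(Gorilla,Corvus,Anas)).
Tracing Prionailurus: it sits inside (Prionailurus,Bombus).
The smallest clade enclosing both is ((Prionailurus,Bombus),((Puma,(Gorilla,Corvus,Anas)),(Ailuropoda,(Columba,Acinonyx,Lutra)))); the answer is its 10 terminal taxa in alphabetical order.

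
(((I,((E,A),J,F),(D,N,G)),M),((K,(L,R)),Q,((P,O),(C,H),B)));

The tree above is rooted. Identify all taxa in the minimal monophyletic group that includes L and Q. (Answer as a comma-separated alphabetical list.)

B, C, H, K, L, O, P, Q, R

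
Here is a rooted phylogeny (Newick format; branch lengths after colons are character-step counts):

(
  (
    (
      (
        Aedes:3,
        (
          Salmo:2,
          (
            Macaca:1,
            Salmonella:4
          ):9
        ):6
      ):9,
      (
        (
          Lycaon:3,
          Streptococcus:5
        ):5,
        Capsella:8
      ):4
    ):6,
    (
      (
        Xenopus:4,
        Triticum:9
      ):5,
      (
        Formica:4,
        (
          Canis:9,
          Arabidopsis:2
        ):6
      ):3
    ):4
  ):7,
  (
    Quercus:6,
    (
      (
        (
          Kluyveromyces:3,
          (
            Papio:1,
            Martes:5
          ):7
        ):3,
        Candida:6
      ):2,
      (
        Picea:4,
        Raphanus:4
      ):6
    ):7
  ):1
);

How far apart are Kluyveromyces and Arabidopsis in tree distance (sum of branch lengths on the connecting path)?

38

The path runs Kluyveromyces → … → MRCA → … → Arabidopsis; the MRCA is the root of the tree.
Branch lengths along that path: 3 + 3 + 2 + 7 + 1 + 7 + 4 + 3 + 6 + 2 = 38.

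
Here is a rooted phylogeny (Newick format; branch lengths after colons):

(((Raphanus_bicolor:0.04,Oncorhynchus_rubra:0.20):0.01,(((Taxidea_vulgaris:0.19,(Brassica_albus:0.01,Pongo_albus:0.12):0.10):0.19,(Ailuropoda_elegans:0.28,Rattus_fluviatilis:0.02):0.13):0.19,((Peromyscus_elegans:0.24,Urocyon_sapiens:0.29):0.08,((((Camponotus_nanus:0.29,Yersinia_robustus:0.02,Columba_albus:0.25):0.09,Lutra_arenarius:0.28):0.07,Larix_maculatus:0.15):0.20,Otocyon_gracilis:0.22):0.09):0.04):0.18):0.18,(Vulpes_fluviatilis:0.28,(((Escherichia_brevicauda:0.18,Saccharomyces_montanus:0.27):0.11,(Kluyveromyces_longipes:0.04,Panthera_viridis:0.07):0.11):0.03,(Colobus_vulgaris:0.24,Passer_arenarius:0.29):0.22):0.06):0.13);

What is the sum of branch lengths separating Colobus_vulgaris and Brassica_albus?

The path runs Colobus_vulgaris → … → MRCA → … → Brassica_albus; the MRCA is the root of the tree.
Branch lengths along that path: 0.24 + 0.22 + 0.06 + 0.13 + 0.18 + 0.18 + 0.19 + 0.19 + 0.10 + 0.01 = 1.50.

1.50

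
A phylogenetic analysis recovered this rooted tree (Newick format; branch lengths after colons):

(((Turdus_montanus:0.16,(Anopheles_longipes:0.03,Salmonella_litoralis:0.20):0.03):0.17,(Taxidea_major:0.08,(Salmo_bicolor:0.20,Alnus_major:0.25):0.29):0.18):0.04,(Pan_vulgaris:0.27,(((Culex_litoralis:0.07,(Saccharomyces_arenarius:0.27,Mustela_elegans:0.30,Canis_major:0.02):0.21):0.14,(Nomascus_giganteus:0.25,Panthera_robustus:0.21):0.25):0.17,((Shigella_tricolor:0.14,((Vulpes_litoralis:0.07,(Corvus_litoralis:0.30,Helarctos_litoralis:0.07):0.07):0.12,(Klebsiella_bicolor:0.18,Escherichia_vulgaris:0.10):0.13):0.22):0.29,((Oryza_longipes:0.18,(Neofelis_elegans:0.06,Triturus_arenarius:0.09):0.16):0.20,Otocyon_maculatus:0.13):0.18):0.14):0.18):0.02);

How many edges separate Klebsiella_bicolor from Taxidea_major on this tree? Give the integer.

10

The MRCA of Klebsiella_bicolor and Taxidea_major is the root of the tree.
From Klebsiella_bicolor up to that node: 7 branches. From Taxidea_major up to the same node: 3 branches. Total: 7 + 3 = 10.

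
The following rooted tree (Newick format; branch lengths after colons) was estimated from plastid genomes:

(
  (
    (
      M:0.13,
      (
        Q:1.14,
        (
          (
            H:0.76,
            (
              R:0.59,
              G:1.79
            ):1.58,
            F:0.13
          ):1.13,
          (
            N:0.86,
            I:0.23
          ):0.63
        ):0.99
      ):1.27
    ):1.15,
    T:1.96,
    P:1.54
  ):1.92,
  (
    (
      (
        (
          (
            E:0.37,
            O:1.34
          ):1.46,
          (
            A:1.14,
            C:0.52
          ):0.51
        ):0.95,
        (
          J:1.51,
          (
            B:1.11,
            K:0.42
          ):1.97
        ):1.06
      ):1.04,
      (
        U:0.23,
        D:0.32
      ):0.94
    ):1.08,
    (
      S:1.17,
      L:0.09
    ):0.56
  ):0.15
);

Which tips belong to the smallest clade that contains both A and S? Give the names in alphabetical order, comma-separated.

Tracing A: it sits inside (A,C).
Tracing S: it sits inside (S,L).
The smallest clade enclosing both is (((((E,O),(A,C)),(J,(B,K))),(U,D)),(S,L)); the answer is its 11 terminal taxa in alphabetical order.

A, B, C, D, E, J, K, L, O, S, U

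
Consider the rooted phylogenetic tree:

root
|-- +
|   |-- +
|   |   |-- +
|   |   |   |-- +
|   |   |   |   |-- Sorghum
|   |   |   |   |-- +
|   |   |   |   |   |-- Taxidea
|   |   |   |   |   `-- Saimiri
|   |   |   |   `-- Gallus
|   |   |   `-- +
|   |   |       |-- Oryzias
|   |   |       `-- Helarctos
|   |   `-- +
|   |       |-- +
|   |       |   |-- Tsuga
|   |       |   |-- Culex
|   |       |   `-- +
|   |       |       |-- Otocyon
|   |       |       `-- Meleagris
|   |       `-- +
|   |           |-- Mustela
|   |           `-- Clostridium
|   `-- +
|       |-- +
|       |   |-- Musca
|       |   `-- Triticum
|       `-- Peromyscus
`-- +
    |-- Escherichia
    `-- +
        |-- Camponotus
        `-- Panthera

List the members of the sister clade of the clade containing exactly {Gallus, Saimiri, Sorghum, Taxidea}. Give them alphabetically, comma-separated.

The clade containing exactly {Gallus, Saimiri, Sorghum, Taxidea} attaches to the tree at the node subtending ((Sorghum,(Taxidea,Saimiri),Gallus),(Oryzias,Helarctos)).
The other lineage descending from that same node — the sister group — is (Oryzias,Helarctos); its 2 tips in alphabetical order are the answer.

Helarctos, Oryzias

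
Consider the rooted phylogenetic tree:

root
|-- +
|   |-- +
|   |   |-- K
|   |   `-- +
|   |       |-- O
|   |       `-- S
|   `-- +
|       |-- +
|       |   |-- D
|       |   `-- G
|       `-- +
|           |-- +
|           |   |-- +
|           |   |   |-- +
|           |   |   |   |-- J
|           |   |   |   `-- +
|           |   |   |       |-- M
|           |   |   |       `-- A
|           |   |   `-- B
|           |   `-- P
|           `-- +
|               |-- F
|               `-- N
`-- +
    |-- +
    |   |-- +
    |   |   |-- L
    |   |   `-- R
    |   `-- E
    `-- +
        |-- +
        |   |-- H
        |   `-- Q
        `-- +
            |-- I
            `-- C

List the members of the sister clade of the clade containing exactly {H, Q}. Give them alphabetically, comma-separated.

The clade containing exactly {H, Q} attaches to the tree at the node subtending ((H,Q),(I,C)).
The other lineage descending from that same node — the sister group — is (I,C); its 2 tips in alphabetical order are the answer.

C, I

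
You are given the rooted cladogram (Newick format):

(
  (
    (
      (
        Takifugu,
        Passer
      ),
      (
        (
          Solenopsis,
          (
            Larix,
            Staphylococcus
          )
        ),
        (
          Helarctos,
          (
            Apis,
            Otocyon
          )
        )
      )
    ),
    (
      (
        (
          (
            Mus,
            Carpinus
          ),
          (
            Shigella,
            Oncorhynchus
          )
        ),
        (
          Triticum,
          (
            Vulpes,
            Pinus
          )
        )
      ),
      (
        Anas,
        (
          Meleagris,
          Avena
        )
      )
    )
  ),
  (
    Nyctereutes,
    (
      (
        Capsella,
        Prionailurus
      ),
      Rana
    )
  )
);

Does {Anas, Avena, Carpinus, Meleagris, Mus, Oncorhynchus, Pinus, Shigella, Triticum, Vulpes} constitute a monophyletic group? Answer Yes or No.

The most recent common ancestor of these taxa subtends ((((Mus,Carpinus),(Shigella,Oncorhynchus)),(Triticum,(Vulpes,Pinus))),(Anas,(Meleagris,Avena))).
That clade has exactly 10 tips — every listed taxon and nothing else — so the group is monophyletic.

Yes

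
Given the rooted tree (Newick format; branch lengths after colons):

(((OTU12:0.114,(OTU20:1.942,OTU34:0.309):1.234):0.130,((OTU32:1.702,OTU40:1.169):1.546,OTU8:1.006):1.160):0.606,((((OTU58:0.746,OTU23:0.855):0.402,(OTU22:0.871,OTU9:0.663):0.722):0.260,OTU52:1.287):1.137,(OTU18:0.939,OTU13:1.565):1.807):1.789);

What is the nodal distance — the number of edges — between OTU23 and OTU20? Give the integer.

9

The MRCA of OTU23 and OTU20 is the root of the tree.
From OTU23 up to that node: 5 branches. From OTU20 up to the same node: 4 branches. Total: 5 + 4 = 9.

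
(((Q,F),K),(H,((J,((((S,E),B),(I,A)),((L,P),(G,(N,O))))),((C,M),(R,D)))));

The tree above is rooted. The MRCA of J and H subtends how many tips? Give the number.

The MRCA of J and H is the node subtending (H,((J,((((S,E),B),(I,A)),((L,P),(G,(N,O))))),((C,M),(R,D)))).
That clade contains 16 terminal taxa: A, B, C, D, E, G, H, I, J, L, M, N, O, P, R, S.

16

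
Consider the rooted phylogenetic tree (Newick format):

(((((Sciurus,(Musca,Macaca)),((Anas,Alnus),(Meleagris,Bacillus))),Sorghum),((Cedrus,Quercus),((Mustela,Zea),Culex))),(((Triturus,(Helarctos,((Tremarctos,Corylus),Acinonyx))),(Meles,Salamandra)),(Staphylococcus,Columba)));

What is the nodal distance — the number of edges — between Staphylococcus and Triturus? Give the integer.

5

The MRCA of Staphylococcus and Triturus is the node subtending (((Triturus,(Helarctos,((Tremarctos,Corylus),Acinonyx))),(Meles,Salamandra)),(Staphylococcus,Columba)).
From Staphylococcus up to that node: 2 branches. From Triturus up to the same node: 3 branches. Total: 2 + 3 = 5.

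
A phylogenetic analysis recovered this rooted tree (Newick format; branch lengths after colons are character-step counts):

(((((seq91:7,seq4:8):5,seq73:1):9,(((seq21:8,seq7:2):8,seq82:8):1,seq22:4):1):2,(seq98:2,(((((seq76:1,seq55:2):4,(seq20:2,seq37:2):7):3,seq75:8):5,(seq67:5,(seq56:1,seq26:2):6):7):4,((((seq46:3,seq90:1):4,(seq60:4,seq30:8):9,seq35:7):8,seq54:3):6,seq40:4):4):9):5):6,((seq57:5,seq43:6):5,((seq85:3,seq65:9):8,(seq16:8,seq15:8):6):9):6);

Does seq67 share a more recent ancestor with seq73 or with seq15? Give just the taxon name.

seq73

The MRCA of seq67 and seq73 subtends ((((seq91,seq4),seq73),(((seq21,seq7),seq82),seq22)),(seq98,(((((seq76,seq55),(seq20,seq37)),seq75),(seq67,(seq56,seq26))),((((seq46,seq90),(seq60,seq30),seq35),seq54),seq40)))) (23 taxa).
The MRCA of seq67 and seq15 is the root, subtending the entire tree (29 taxa).
The first is nested inside the second, so seq67 shares a more recent common ancestor with seq73.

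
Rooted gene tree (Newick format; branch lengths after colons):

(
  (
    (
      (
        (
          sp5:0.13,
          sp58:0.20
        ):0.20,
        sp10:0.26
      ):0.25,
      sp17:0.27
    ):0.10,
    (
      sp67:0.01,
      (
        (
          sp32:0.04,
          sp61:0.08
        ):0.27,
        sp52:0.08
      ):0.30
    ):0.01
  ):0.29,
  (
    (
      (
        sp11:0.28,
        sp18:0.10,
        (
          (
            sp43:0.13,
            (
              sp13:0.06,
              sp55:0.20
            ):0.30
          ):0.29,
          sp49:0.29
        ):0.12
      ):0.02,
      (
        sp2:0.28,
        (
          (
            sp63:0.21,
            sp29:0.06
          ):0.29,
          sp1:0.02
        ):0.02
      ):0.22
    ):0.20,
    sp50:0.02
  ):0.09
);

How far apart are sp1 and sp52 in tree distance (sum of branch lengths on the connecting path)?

1.23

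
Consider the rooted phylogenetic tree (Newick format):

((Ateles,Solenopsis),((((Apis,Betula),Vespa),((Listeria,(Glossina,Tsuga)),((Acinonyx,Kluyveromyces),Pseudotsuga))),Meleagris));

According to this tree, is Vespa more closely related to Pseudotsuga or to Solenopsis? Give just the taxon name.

Pseudotsuga

The MRCA of Vespa and Pseudotsuga subtends (((Apis,Betula),Vespa),((Listeria,(Glossina,Tsuga)),((Acinonyx,Kluyveromyces),Pseudotsuga))) (9 taxa).
The MRCA of Vespa and Solenopsis is the root, subtending the entire tree (12 taxa).
The first is nested inside the second, so Vespa shares a more recent common ancestor with Pseudotsuga.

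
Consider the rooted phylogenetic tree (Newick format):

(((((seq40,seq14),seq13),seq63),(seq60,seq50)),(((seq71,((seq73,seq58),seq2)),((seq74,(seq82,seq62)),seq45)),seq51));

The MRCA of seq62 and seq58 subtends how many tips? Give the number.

8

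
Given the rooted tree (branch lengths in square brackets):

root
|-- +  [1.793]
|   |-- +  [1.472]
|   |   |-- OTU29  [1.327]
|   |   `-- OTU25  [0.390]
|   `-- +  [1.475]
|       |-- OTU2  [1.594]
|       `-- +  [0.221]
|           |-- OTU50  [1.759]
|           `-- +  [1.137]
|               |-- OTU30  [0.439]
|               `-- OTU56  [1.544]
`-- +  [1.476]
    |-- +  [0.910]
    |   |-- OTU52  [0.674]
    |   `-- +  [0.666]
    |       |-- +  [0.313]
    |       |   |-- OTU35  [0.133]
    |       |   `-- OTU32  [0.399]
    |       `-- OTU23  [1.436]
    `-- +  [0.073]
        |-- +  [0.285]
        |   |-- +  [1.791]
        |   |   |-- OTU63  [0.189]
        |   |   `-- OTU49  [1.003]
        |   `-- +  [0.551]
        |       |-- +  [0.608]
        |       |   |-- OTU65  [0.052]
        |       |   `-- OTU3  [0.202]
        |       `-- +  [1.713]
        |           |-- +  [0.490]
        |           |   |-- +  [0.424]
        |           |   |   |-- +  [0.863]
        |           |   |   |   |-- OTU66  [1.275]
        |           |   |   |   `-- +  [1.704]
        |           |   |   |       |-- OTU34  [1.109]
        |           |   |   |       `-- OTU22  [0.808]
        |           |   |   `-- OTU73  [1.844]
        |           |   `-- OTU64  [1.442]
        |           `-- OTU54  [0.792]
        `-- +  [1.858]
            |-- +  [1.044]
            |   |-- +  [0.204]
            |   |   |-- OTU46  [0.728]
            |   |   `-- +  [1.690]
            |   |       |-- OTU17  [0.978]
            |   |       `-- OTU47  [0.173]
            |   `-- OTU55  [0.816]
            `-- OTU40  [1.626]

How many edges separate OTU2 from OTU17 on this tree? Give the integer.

The MRCA of OTU2 and OTU17 is the root of the tree.
From OTU2 up to that node: 3 branches. From OTU17 up to the same node: 7 branches. Total: 3 + 7 = 10.

10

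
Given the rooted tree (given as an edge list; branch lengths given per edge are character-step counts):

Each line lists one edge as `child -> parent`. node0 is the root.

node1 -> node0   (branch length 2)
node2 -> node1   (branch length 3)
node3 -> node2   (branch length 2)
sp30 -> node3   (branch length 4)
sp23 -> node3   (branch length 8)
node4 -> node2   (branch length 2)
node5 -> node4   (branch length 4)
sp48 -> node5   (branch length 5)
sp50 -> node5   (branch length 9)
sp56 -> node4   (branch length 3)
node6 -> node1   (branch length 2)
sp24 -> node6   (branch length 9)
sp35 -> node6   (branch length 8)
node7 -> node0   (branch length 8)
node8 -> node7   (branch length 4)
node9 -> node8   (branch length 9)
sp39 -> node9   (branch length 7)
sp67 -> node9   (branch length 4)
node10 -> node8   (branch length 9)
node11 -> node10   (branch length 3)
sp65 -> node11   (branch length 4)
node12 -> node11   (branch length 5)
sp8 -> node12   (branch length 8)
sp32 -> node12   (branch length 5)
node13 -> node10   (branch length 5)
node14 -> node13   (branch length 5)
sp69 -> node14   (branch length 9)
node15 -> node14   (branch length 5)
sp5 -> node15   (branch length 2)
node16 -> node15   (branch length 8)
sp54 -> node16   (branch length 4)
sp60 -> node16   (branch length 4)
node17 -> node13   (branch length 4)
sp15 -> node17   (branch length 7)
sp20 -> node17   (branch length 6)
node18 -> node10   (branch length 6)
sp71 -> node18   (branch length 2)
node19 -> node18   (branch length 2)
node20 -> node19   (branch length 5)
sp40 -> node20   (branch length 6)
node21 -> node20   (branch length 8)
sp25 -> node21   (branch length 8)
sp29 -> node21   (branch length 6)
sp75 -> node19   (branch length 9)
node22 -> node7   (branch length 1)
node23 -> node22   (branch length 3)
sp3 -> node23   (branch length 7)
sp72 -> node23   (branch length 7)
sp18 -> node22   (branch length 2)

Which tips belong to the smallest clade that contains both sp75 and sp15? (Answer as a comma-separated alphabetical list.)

sp15, sp20, sp25, sp29, sp32, sp40, sp5, sp54, sp60, sp65, sp69, sp71, sp75, sp8

Tracing sp75: it sits inside ((sp40,(sp25,sp29)),sp75).
Tracing sp15: it sits inside (sp15,sp20).
The smallest clade enclosing both is ((sp65,(sp8,sp32)),((sp69,(sp5,(sp54,sp60))),(sp15,sp20)),(sp71,((sp40,(sp25,sp29)),sp75))); the answer is its 14 terminal taxa in alphabetical order.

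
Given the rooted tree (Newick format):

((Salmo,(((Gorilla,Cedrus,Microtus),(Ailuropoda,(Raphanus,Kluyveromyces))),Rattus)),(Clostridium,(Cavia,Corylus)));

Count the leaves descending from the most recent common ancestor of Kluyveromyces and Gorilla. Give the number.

6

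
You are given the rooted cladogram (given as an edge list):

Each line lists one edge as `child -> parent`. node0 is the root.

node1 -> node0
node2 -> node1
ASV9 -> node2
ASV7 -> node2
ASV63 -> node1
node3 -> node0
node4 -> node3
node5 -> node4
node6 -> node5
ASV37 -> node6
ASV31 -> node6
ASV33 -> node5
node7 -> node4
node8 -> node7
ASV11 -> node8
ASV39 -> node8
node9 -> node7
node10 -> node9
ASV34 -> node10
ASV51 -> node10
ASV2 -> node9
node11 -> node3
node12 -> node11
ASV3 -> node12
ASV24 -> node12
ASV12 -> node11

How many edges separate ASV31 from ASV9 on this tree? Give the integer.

The MRCA of ASV31 and ASV9 is the root of the tree.
From ASV31 up to that node: 5 branches. From ASV9 up to the same node: 3 branches. Total: 5 + 3 = 8.

8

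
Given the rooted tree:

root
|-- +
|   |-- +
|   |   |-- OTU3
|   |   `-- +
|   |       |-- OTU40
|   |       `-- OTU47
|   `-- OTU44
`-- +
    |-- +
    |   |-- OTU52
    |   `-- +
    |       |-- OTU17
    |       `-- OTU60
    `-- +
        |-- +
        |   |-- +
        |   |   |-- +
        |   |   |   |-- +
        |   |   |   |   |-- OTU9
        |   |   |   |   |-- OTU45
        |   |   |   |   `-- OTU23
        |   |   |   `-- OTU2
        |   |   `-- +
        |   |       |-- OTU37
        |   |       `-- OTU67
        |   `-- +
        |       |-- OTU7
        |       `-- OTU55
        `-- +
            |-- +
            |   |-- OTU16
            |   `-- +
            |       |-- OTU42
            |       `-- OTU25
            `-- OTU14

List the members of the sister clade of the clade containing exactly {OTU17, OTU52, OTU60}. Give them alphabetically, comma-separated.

OTU14, OTU16, OTU2, OTU23, OTU25, OTU37, OTU42, OTU45, OTU55, OTU67, OTU7, OTU9

The clade containing exactly {OTU17, OTU52, OTU60} attaches to the tree at the node subtending ((OTU52,(OTU17,OTU60)),(((((OTU9,OTU45,OTU23),OTU2),(OTU37,OTU67)),(OTU7,OTU55)),((OTU16,(OTU42,OTU25)),OTU14))).
The other lineage descending from that same node — the sister group — is (((((OTU9,OTU45,OTU23),OTU2),(OTU37,OTU67)),(OTU7,OTU55)),((OTU16,(OTU42,OTU25)),OTU14)); its 12 tips in alphabetical order are the answer.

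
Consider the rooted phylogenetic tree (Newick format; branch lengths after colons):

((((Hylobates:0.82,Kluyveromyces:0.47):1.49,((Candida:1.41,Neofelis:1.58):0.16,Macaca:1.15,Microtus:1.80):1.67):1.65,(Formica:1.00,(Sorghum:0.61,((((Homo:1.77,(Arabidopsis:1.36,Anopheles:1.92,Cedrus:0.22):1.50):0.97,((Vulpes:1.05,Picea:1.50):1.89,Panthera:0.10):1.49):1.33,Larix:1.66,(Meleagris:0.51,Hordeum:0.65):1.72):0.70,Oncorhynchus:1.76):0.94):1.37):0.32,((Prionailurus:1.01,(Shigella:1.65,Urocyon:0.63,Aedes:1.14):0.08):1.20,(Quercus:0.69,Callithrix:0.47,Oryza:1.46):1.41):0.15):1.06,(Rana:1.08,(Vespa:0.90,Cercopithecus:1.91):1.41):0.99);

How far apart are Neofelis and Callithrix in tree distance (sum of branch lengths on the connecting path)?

7.09

The path runs Neofelis → … → MRCA → … → Callithrix; the MRCA is the node subtending (((Hylobates,Kluyveromyces),((Candida,Neofelis),Macaca,Microtus)),(Formica,(Sorghum,((((Homo,(Arabidopsis,Anopheles,Cedrus)),((Vulpes,Picea),Panthera)),Larix,(Meleagris,Hordeum)),Oncorhynchus))),((Prionailurus,(Shigella,Urocyon,Aedes)),(Quercus,Callithrix,Oryza))).
Branch lengths along that path: 1.58 + 0.16 + 1.67 + 1.65 + 0.15 + 1.41 + 0.47 = 7.09.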